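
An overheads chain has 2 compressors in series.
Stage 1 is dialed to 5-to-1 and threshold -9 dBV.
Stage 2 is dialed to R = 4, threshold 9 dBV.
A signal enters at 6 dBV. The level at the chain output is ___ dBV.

-6 dBV

Stage 1: 15 dB above -9 dBV, reduced 5:1 to 3 dB above → -6 dBV.
Stage 2: below threshold (-6 ≤ 9); passes unchanged; output -6 dBV.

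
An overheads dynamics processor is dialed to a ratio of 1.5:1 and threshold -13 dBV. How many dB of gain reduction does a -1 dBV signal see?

4 dB

Overshoot = -1 − (-13) = 12 dB.
At 1.5:1, output sits 12/1.5 = 8 dB above threshold.
So the signal is attenuated by 12 − 8 = 4 dB.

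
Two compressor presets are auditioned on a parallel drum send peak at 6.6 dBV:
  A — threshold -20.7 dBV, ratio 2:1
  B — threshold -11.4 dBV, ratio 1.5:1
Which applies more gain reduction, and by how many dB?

A, by 7.65 dB

A: GR = 27.3 − 27.3/2 = 13.65 dB.
B: GR = 18 − 18/1.5 = 6 dB.
A reduces 7.65 dB more.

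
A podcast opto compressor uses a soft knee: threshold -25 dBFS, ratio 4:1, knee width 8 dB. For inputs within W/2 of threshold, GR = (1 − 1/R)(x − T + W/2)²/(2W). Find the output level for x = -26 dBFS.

x − T + W/2 = -26 − (-25) + 4 = 3.
GR = (1 − 1/4) × 3² / 16 = 0.75 × 9 / 16 = 0.421875 dB.
Output = -26 − 0.421875 = -26.421875 dBFS.

-26.421875 dBFS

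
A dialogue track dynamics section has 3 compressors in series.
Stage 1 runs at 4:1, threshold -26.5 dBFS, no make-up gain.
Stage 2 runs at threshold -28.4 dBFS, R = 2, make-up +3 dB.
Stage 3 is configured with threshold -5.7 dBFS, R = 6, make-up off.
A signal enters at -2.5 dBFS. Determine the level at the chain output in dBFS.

-21.45 dBFS

Stage 1: overshoot 24 dB → 24/4 = 6 dB → -20.5 dBFS.
Stage 2: overshoot 7.9 dB → 7.9/2 = 3.95 dB → -24.45 dBFS; +3 dB make-up → -21.45 dBFS.
Stage 3: -21.45 dBFS ≤ -5.7 dBFS, so stage 3 doesn't engage; output -21.45 dBFS.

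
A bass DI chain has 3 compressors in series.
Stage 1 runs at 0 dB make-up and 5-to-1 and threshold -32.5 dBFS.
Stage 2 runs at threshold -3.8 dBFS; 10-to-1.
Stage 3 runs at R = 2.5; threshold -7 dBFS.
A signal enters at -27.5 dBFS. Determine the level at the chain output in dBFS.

-31.5 dBFS

Stage 1: overshoot 5 dB → 5/5 = 1 dB → -31.5 dBFS.
Stage 2: -31.5 dBFS ≤ -3.8 dBFS, so stage 2 doesn't engage; output -31.5 dBFS.
Stage 3: -31.5 dBFS is at or below the -7 dBFS threshold — no compression; output -31.5 dBFS.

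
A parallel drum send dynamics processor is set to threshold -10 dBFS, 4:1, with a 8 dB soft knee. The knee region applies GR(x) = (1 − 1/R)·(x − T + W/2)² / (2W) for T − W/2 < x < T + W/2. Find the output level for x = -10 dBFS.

-10.75 dBFS

x − T + W/2 = -10 − (-10) + 4 = 4.
GR = (1 − 1/4) × 4² / 16 = 0.75 × 16 / 16 = 0.75 dB.
Output = -10 − 0.75 = -10.75 dBFS.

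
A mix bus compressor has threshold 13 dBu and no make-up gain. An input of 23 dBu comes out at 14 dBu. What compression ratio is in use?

10:1

Input overshoot = 23 − 13 = 10 dB; output overshoot = 14 − 13 = 1 dB.
Ratio = 10 / 1 = 10.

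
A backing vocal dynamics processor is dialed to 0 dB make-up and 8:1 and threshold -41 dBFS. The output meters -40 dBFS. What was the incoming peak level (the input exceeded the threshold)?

-33 dBFS

Post-compression overshoot = -40 − (-41) = 1 dB.
Undo the ratio: input overshoot = 1 × 8 = 8 dB, giving input = -33 dBFS.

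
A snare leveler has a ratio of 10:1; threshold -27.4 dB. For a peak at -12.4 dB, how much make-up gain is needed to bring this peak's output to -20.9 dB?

5 dB

Without make-up, output = threshold + overshoot/10 = -27.4 + 1.5 = -25.9 dB.
Gap to target: 5 dB.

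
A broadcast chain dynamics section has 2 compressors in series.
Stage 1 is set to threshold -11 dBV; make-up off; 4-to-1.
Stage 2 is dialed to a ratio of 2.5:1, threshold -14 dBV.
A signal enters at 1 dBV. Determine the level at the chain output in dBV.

-11.6 dBV

Stage 1: overshoot 12 dB → 12/4 = 3 dB → -8 dBV.
Stage 2: 6 dB above -14 dBV, reduced 2.5:1 to 2.4 dB above → -11.6 dBV.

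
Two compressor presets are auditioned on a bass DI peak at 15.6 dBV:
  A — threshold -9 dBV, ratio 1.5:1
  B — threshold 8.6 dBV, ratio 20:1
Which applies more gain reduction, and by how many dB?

A, by 1.55 dB

A: overshoot 24.6 dB → output overshoot 16.4 dB → GR 8.2 dB.
B: overshoot 7 dB → output overshoot 0.35 dB → GR 6.65 dB.
Difference: 1.55 dB in favour of A.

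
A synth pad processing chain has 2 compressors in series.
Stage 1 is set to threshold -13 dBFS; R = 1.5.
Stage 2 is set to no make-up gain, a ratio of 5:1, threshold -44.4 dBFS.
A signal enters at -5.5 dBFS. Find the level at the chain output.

-37.12 dBFS

Stage 1: overshoot 7.5 dB → 7.5/1.5 = 5 dB → -8 dBFS.
Stage 2: overshoot 36.4 dB → 36.4/5 = 7.28 dB → -37.12 dBFS.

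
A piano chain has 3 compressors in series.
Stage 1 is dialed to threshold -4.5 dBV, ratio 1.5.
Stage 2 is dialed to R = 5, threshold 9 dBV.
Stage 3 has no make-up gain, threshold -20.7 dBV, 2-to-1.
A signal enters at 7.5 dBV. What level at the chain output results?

Stage 1: overshoot 12 dB → 12/1.5 = 8 dB → 3.5 dBV.
Stage 2: 3.5 dBV ≤ 9 dBV, so stage 2 doesn't engage; output 3.5 dBV.
Stage 3: 3.5 dBV is 24.2 dB over -20.7 dBV; at 2:1 that becomes 12.1 dB over, giving -8.6 dBV.

-8.6 dBV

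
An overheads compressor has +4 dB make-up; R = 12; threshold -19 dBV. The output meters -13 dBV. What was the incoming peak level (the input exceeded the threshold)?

Before make-up, the level was -13 − 4 = -17 dBV.
The compressed level sits -17 − (-19) = 2 dB over threshold.
Before 12:1 compression the overshoot was 2 × 12 = 24 dB, so input = -19 + 24 = 5 dBV.

5 dBV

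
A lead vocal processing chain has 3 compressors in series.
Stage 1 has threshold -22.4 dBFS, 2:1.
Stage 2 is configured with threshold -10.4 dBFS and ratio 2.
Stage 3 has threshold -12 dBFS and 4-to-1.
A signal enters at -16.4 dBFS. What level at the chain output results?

-19.4 dBFS

Stage 1: overshoot 6 dB → 6/2 = 3 dB → -19.4 dBFS.
Stage 2: -19.4 dBFS is at or below the -10.4 dBFS threshold — no compression; output -19.4 dBFS.
Stage 3: -19.4 dBFS is at or below the -12 dBFS threshold — no compression; output -19.4 dBFS.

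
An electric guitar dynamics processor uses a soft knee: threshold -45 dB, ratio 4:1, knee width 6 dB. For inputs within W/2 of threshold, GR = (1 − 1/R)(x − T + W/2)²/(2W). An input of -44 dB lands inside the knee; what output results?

x − T + W/2 = -44 − (-45) + 3 = 4.
GR = (1 − 1/4) × 4² / 12 = 0.75 × 16 / 12 = 1 dB.
Output = -44 − 1 = -45 dB.

-45 dB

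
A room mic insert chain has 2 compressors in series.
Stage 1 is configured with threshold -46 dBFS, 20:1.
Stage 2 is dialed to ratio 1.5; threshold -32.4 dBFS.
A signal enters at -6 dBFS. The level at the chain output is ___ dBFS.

-44 dBFS

Stage 1: -6 dBFS is 40 dB over -46 dBFS; at 20:1 that becomes 2 dB over, giving -44 dBFS.
Stage 2: below threshold (-44 ≤ -32.4); passes unchanged; output -44 dBFS.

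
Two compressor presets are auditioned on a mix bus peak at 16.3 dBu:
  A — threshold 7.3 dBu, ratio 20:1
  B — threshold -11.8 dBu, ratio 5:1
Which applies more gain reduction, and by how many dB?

A: GR = 9 − 9/20 = 8.55 dB.
B: GR = 28.1 − 28.1/5 = 22.48 dB.
B reduces 13.93 dB more.

B, by 13.93 dB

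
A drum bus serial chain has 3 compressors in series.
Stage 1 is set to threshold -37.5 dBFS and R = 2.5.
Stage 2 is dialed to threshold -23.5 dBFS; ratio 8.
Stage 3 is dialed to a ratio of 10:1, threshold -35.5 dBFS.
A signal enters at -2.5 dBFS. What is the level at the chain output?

Stage 1: overshoot 35 dB → 35/2.5 = 14 dB → -23.5 dBFS.
Stage 2: below threshold (-23.5 ≤ -23.5); passes unchanged; output -23.5 dBFS.
Stage 3: -23.5 dBFS is 12 dB over -35.5 dBFS; at 10:1 that becomes 1.2 dB over, giving -34.3 dBFS.

-34.3 dBFS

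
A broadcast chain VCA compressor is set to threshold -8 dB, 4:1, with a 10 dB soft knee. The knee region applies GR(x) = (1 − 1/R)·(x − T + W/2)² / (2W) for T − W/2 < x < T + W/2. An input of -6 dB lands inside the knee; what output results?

x − T + W/2 = -6 − (-8) + 5 = 7.
GR = (1 − 1/4) × 7² / 20 = 0.75 × 49 / 20 = 1.8375 dB.
Output = -6 − 1.8375 = -7.8375 dB.

-7.8375 dB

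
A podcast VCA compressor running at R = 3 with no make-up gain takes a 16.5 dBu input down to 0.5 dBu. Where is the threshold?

-7.5 dBu

Let T be the threshold. Output overshoot = (input overshoot)/R, so 0.5 − T = (16.5 − T)/3.
3·(0.5 − T) = 16.5 − T → 2·T = 1.5 − 16.5 = -15.
T = -15/2 = -7.5 dBu.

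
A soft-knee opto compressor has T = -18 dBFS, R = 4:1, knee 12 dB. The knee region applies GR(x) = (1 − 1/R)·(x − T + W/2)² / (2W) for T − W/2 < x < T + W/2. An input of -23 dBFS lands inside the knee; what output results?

-23.03125 dBFS

x − T + W/2 = -23 − (-18) + 6 = 1.
GR = (1 − 1/4) × 1² / 24 = 0.75 × 1 / 24 = 0.03125 dB.
Output = -23 − 0.03125 = -23.03125 dBFS.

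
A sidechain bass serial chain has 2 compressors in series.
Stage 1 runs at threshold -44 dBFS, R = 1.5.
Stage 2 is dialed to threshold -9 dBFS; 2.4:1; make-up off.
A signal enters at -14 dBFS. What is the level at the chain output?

Stage 1: overshoot 30 dB → 30/1.5 = 20 dB → -24 dBFS.
Stage 2: below threshold (-24 ≤ -9); passes unchanged; output -24 dBFS.

-24 dBFS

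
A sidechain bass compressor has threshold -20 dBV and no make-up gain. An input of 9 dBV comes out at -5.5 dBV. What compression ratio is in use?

Input overshoot = 9 − (-20) = 29 dB; output overshoot = -5.5 − (-20) = 14.5 dB.
Ratio = 29 / 14.5 = 2.

2:1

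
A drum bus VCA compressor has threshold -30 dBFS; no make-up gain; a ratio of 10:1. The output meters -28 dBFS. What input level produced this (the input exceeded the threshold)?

The compressed level sits -28 − (-30) = 2 dB over threshold.
Input overshoot = R × output overshoot = 20 dB → input = -30 + 20 = -10 dBFS.

-10 dBFS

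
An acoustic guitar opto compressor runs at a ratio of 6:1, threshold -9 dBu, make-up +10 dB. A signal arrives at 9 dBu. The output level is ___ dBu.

4 dBu

The input is 18 dB above the -9 dBu threshold.
6:1 compression reduces that to 18/6 = 3 dB over.
That puts the output at -6 dBu; make-up adds 10 dB, giving 4 dBu.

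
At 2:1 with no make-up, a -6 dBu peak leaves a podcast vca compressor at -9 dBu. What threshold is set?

-12 dBu

Input is 6 dB above T (since output overshoot × R = input overshoot: (-9 − T)·2 = -6 − T gives T = -12 dBu).
Check: -12 + (-6 − (-12))/2 = -12 + 3 = -9 dBu. ✓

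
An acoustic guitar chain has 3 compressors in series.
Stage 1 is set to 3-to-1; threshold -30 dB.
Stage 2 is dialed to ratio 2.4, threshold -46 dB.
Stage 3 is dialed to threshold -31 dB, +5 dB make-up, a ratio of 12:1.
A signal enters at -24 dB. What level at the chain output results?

-33.5 dB

Stage 1: -24 dB is 6 dB over -30 dB; at 3:1 that becomes 2 dB over, giving -28 dB.
Stage 2: overshoot 18 dB → 18/2.4 = 7.5 dB → -38.5 dB.
Stage 3: -38.5 dB is at or below the -31 dB threshold — no compression; make-up brings it to -33.5 dB.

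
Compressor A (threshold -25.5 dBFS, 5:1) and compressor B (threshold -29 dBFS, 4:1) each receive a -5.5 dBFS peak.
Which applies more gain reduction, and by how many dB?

B, by 1.625 dB

A: GR = 20 − 20/5 = 16 dB.
B: GR = 23.5 − 23.5/4 = 17.625 dB.
B reduces 1.625 dB more.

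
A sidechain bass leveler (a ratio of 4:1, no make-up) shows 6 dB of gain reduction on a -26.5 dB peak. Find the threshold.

-34.5 dB

Input is 8 dB above T (since output overshoot × R = input overshoot: (-32.5 − T)·4 = -26.5 − T gives T = -34.5 dB).
Check: -34.5 + (-26.5 − (-34.5))/4 = -34.5 + 2 = -32.5 dB. ✓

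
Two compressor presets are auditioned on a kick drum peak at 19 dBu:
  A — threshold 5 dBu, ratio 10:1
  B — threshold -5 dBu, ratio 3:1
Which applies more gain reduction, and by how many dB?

B, by 3.4 dB

A: GR = 14 − 14/10 = 12.6 dB.
B: GR = 24 − 24/3 = 16 dB.
B applies 3.4 dB more gain reduction.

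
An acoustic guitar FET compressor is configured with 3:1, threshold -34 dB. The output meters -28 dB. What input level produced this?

-16 dB

That's 6 dB above the -34 dB threshold.
Input overshoot = R × output overshoot = 18 dB → input = -34 + 18 = -16 dB.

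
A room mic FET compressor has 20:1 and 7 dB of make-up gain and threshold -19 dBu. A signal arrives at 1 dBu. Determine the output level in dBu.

-11 dBu

1 dBu sits 20 dB over threshold.
At 20:1 the overshoot is divided by 20, leaving 1 dB above threshold.
So the level is -19 + 1 = -18 dBu; make-up adds 7 dB, giving -11 dBu.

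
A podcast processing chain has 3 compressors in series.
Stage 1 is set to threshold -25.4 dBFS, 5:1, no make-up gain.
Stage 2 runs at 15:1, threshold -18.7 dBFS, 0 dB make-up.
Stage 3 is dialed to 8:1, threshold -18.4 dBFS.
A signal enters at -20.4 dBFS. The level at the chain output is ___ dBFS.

-24.4 dBFS

Stage 1: 5 dB above -25.4 dBFS, reduced 5:1 to 1 dB above → -24.4 dBFS.
Stage 2: below threshold (-24.4 ≤ -18.7); passes unchanged; output -24.4 dBFS.
Stage 3: below threshold (-24.4 ≤ -18.4); passes unchanged; output -24.4 dBFS.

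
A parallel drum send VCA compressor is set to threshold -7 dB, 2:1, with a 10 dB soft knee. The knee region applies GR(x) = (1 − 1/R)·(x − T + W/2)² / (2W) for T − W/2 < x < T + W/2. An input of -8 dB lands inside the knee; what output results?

-8.4 dB

x − T + W/2 = -8 − (-7) + 5 = 4.
GR = (1 − 1/2) × 4² / 20 = 0.5 × 16 / 20 = 0.4 dB.
Output = -8 − 0.4 = -8.4 dB.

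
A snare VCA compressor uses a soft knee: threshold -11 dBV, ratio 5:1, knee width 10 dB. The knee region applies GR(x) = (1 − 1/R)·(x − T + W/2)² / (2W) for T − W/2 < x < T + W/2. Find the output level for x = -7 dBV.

-10.24 dBV

x − T + W/2 = -7 − (-11) + 5 = 9.
GR = (1 − 1/5) × 9² / 20 = 0.8 × 81 / 20 = 3.24 dB.
Output = -7 − 3.24 = -10.24 dBV.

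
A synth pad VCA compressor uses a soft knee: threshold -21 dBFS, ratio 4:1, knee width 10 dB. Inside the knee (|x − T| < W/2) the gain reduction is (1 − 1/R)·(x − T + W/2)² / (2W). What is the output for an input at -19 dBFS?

x − T + W/2 = -19 − (-21) + 5 = 7.
GR = (1 − 1/4) × 7² / 20 = 0.75 × 49 / 20 = 1.8375 dB.
Output = -19 − 1.8375 = -20.8375 dBFS.

-20.8375 dBFS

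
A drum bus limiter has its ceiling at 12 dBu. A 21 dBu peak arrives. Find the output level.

A brickwall limiter is an ∞:1 compressor: any input above the ceiling is clamped to 12 dBu.

12 dBu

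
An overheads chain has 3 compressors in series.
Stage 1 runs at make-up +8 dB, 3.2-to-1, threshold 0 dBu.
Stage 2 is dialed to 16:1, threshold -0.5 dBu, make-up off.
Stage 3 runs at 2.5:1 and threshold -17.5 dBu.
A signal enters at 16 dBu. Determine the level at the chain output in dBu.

-10.3625 dBu

Stage 1: overshoot 16 dB → 16/3.2 = 5 dB → 5 dBu; +8 dB make-up → 13 dBu.
Stage 2: 13.5 dB above -0.5 dBu, reduced 16:1 to 0.84375 dB above → 0.34375 dBu.
Stage 3: overshoot 17.84375 dB → 17.84375/2.5 = 7.1375 dB → -10.3625 dBu.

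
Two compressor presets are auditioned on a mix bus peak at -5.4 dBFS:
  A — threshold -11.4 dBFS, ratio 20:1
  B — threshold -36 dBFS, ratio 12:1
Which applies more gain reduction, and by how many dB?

B, by 22.35 dB

A: overshoot 6 dB → output overshoot 0.3 dB → GR 5.7 dB.
B: overshoot 30.6 dB → output overshoot 2.55 dB → GR 28.05 dB.
Difference: 22.35 dB in favour of B.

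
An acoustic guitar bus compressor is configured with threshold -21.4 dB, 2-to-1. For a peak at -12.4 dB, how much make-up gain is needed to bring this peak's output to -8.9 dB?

8 dB

The peak compresses to -21.4 + 9/2 = -16.9 dB.
To reach -8.9 dB requires -8.9 − (-16.9) = 8 dB of make-up.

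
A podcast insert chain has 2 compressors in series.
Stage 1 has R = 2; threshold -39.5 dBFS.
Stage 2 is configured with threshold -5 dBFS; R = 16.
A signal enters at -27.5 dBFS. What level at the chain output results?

-33.5 dBFS

Stage 1: 12 dB above -39.5 dBFS, reduced 2:1 to 6 dB above → -33.5 dBFS.
Stage 2: below threshold (-33.5 ≤ -5); passes unchanged; output -33.5 dBFS.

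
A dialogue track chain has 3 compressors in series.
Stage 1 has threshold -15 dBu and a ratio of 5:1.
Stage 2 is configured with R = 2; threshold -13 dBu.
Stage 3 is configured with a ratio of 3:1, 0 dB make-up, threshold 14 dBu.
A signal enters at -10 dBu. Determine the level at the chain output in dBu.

Stage 1: -10 dBu is 5 dB over -15 dBu; at 5:1 that becomes 1 dB over, giving -14 dBu.
Stage 2: -14 dBu is at or below the -13 dBu threshold — no compression; output -14 dBu.
Stage 3: -14 dBu is at or below the 14 dBu threshold — no compression; output -14 dBu.

-14 dBu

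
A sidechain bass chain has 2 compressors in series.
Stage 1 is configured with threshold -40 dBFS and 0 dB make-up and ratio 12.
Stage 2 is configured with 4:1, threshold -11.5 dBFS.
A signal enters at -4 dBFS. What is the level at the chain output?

Stage 1: -4 dBFS is 36 dB over -40 dBFS; at 12:1 that becomes 3 dB over, giving -37 dBFS.
Stage 2: -37 dBFS ≤ -11.5 dBFS, so stage 2 doesn't engage; output -37 dBFS.

-37 dBFS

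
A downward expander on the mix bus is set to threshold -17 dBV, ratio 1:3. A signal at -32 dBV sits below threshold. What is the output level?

Below threshold, a 1:3 expander applies gain = (3−1)×(T − x) of attenuation.
(3−1) × 15 = 30 dB, so output = -32 − 30 = -62 dBV.

-62 dBV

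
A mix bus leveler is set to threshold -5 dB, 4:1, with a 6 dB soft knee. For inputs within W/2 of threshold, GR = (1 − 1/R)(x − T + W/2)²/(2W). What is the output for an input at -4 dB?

x − T + W/2 = -4 − (-5) + 3 = 4.
GR = (1 − 1/4) × 4² / 12 = 0.75 × 16 / 12 = 1 dB.
Output = -4 − 1 = -5 dB.

-5 dB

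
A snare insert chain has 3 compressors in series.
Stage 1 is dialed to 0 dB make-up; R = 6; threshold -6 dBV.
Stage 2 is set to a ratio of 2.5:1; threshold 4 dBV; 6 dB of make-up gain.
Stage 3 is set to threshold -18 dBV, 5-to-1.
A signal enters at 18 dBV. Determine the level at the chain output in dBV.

Stage 1: 24 dB above -6 dBV, reduced 6:1 to 4 dB above → -2 dBV.
Stage 2: -2 dBV is at or below the 4 dBV threshold — no compression; make-up brings it to 4 dBV.
Stage 3: 22 dB above -18 dBV, reduced 5:1 to 4.4 dB above → -13.6 dBV.

-13.6 dBV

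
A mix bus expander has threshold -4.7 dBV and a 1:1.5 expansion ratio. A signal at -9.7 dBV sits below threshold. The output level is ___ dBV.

-12.2 dBV

The input is 5 dB below the -4.7 dBV threshold.
A 1:1.5 expander multiplies undershoot by 1.5: 5 × 1.5 = 7.5 dB below threshold.
Output = -4.7 − 7.5 = -12.2 dBV.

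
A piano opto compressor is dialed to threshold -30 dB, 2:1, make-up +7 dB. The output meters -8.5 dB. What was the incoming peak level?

-1 dB

Stripping the +7 dB make-up gives -15.5 dB at the gain stage.
The compressed level sits -15.5 − (-30) = 14.5 dB over threshold.
Input overshoot = R × output overshoot = 29 dB → input = -30 + 29 = -1 dB.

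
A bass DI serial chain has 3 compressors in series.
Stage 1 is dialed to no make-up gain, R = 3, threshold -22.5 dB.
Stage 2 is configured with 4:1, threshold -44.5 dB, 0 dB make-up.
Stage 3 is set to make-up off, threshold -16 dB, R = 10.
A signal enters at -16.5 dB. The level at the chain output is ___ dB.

-38.5 dB

Stage 1: -16.5 dB is 6 dB over -22.5 dB; at 3:1 that becomes 2 dB over, giving -20.5 dB.
Stage 2: -20.5 dB is 24 dB over -44.5 dB; at 4:1 that becomes 6 dB over, giving -38.5 dB.
Stage 3: below threshold (-38.5 ≤ -16); passes unchanged; output -38.5 dB.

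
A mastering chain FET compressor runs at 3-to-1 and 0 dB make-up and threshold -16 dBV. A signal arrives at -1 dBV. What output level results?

Overshoot: -1 − (-16) = 15 dB.
At 3:1 the overshoot is divided by 3, leaving 5 dB above threshold.
Output = -16 + 5 = -11 dBV.

-11 dBV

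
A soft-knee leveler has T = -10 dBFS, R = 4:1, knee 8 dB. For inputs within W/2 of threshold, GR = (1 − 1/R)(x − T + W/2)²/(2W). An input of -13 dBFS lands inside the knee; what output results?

x − T + W/2 = -13 − (-10) + 4 = 1.
GR = (1 − 1/4) × 1² / 16 = 0.75 × 1 / 16 = 0.046875 dB.
Output = -13 − 0.046875 = -13.046875 dBFS.

-13.046875 dBFS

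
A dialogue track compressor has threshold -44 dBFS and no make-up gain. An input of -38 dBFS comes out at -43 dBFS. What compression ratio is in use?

6:1

Input overshoot = -38 − (-44) = 6 dB; output overshoot = -43 − (-44) = 1 dB.
Ratio = 6 / 1 = 6.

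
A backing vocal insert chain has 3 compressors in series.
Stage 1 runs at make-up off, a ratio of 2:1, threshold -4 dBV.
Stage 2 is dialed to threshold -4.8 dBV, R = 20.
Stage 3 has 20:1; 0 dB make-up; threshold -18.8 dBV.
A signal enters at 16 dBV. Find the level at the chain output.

Stage 1: 16 dBV is 20 dB over -4 dBV; at 2:1 that becomes 10 dB over, giving 6 dBV.
Stage 2: overshoot 10.8 dB → 10.8/20 = 0.54 dB → -4.26 dBV.
Stage 3: overshoot 14.54 dB → 14.54/20 = 0.727 dB → -18.073 dBV.

-18.073 dBV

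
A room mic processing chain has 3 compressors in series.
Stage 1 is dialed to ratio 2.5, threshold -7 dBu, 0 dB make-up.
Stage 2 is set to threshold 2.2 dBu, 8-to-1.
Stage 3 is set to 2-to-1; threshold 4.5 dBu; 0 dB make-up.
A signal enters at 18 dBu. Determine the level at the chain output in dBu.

2.3 dBu

Stage 1: overshoot 25 dB → 25/2.5 = 10 dB → 3 dBu.
Stage 2: 3 dBu is 0.8 dB over 2.2 dBu; at 8:1 that becomes 0.1 dB over, giving 2.3 dBu.
Stage 3: below threshold (2.3 ≤ 4.5); passes unchanged; output 2.3 dBu.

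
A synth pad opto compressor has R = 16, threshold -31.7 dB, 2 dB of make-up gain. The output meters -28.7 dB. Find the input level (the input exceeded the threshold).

Remove make-up: -28.7 − 2 = -30.7 dB.
The compressed level sits -30.7 − (-31.7) = 1 dB over threshold.
Before 16:1 compression the overshoot was 1 × 16 = 16 dB, so input = -31.7 + 16 = -15.7 dB.

-15.7 dB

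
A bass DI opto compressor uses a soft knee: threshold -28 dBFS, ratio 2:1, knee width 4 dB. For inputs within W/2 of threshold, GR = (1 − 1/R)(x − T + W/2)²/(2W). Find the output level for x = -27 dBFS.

-27.5625 dBFS

x − T + W/2 = -27 − (-28) + 2 = 3.
GR = (1 − 1/2) × 3² / 8 = 0.5 × 9 / 8 = 0.5625 dB.
Output = -27 − 0.5625 = -27.5625 dBFS.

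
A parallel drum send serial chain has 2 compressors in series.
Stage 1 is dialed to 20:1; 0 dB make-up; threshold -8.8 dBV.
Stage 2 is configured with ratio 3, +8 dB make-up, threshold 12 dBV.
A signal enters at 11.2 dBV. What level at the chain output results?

Stage 1: overshoot 20 dB → 20/20 = 1 dB → -7.8 dBV.
Stage 2: -7.8 dBV is at or below the 12 dBV threshold — no compression; make-up brings it to 0.2 dBV.

0.2 dBV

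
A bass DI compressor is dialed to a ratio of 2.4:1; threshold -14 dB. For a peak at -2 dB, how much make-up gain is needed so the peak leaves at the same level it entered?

The peak compresses to -14 + 12/2.4 = -9 dB.
To reach -2 dB requires -2 − (-9) = 7 dB of make-up.

7 dB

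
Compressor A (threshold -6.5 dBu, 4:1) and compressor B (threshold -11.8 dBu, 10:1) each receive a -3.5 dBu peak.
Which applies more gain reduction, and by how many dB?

A: overshoot 3 dB → output overshoot 0.75 dB → GR 2.25 dB.
B: overshoot 8.3 dB → output overshoot 0.83 dB → GR 7.47 dB.
B applies 5.22 dB more gain reduction.

B, by 5.22 dB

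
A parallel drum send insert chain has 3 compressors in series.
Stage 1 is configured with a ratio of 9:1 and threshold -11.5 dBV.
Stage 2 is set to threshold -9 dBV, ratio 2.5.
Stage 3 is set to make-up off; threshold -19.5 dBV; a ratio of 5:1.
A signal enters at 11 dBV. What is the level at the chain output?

Stage 1: 22.5 dB above -11.5 dBV, reduced 9:1 to 2.5 dB above → -9 dBV.
Stage 2: -9 dBV ≤ -9 dBV, so stage 2 doesn't engage; output -9 dBV.
Stage 3: -9 dBV is 10.5 dB over -19.5 dBV; at 5:1 that becomes 2.1 dB over, giving -17.4 dBV.

-17.4 dBV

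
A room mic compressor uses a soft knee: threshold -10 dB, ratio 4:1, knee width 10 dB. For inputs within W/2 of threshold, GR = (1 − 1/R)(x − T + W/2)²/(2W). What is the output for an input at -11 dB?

x − T + W/2 = -11 − (-10) + 5 = 4.
GR = (1 − 1/4) × 4² / 20 = 0.75 × 16 / 20 = 0.6 dB.
Output = -11 − 0.6 = -11.6 dB.

-11.6 dB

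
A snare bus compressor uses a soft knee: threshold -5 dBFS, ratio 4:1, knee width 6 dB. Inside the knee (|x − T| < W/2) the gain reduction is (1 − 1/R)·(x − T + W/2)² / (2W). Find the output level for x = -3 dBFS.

-4.5625 dBFS

x − T + W/2 = -3 − (-5) + 3 = 5.
GR = (1 − 1/4) × 5² / 12 = 0.75 × 25 / 12 = 1.5625 dB.
Output = -3 − 1.5625 = -4.5625 dBFS.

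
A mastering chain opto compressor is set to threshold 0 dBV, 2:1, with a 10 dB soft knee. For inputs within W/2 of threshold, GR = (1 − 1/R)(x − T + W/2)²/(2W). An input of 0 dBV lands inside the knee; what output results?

-0.625 dBV

x − T + W/2 = 0 − 0 + 5 = 5.
GR = (1 − 1/2) × 5² / 20 = 0.5 × 25 / 20 = 0.625 dB.
Output = 0 − 0.625 = -0.625 dBV.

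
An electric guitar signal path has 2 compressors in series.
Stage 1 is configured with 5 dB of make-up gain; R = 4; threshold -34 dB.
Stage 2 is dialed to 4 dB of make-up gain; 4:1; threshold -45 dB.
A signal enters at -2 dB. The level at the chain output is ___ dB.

Stage 1: overshoot 32 dB → 32/4 = 8 dB → -26 dB; +5 dB make-up → -21 dB.
Stage 2: 24 dB above -45 dB, reduced 4:1 to 6 dB above → -39 dB; +4 dB make-up → -35 dB.

-35 dB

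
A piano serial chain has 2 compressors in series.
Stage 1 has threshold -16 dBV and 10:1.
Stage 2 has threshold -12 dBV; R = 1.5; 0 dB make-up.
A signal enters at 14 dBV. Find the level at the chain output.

Stage 1: 30 dB above -16 dBV, reduced 10:1 to 3 dB above → -13 dBV.
Stage 2: below threshold (-13 ≤ -12); passes unchanged; output -13 dBV.

-13 dBV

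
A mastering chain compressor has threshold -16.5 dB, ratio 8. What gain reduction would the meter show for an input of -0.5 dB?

14 dB

Overshoot = -0.5 − (-16.5) = 16 dB.
At 8:1, output sits 16/8 = 2 dB above threshold.
So the signal is attenuated by 16 − 2 = 14 dB.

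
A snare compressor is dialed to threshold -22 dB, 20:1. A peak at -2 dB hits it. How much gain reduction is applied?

Overshoot = -2 − (-22) = 20 dB.
After 20:1 compression the overshoot becomes 20/20 = 1 dB.
GR = overshoot in − overshoot out = 20 − 1 = 19 dB.

19 dB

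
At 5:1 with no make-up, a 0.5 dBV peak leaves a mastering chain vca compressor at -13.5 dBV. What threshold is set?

-17 dBV

Input is 17.5 dB above T (since output overshoot × R = input overshoot: (-13.5 − T)·5 = 0.5 − T gives T = -17 dBV).
Check: -17 + (0.5 − (-17))/5 = -17 + 3.5 = -13.5 dBV. ✓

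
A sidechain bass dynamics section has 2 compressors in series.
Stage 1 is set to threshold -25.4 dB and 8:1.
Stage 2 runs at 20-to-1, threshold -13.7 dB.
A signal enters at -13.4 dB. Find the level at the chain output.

Stage 1: -13.4 dB is 12 dB over -25.4 dB; at 8:1 that becomes 1.5 dB over, giving -23.9 dB.
Stage 2: -23.9 dB is at or below the -13.7 dB threshold — no compression; output -23.9 dB.

-23.9 dB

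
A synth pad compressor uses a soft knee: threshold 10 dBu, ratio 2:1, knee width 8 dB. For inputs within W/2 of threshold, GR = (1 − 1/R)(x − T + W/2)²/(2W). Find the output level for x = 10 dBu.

9.5 dBu

x − T + W/2 = 10 − 10 + 4 = 4.
GR = (1 − 1/2) × 4² / 16 = 0.5 × 16 / 16 = 0.5 dB.
Output = 10 − 0.5 = 9.5 dBu.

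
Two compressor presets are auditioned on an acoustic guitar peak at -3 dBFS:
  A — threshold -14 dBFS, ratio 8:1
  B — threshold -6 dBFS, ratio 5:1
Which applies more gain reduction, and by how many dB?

A: GR = 11 − 11/8 = 9.625 dB.
B: GR = 3 − 3/5 = 2.4 dB.
A applies 7.225 dB more gain reduction.

A, by 7.225 dB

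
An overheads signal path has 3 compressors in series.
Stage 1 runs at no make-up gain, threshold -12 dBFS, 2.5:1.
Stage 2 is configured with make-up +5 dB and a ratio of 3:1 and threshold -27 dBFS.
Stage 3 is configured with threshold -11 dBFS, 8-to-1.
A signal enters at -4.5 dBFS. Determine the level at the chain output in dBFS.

Stage 1: overshoot 7.5 dB → 7.5/2.5 = 3 dB → -9 dBFS.
Stage 2: -9 dBFS is 18 dB over -27 dBFS; at 3:1 that becomes 6 dB over, giving -21 dBFS; +5 dB make-up → -16 dBFS.
Stage 3: -16 dBFS is at or below the -11 dBFS threshold — no compression; output -16 dBFS.

-16 dBFS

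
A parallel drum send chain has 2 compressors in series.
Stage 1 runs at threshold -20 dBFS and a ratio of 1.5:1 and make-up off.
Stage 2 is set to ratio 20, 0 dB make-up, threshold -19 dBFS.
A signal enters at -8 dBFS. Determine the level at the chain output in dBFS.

-18.65 dBFS

Stage 1: -8 dBFS is 12 dB over -20 dBFS; at 1.5:1 that becomes 8 dB over, giving -12 dBFS.
Stage 2: -12 dBFS is 7 dB over -19 dBFS; at 20:1 that becomes 0.35 dB over, giving -18.65 dBFS.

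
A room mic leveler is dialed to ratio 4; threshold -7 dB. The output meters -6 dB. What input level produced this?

-3 dB

Post-compression overshoot = -6 − (-7) = 1 dB.
Before 4:1 compression the overshoot was 1 × 4 = 4 dB, so input = -7 + 4 = -3 dB.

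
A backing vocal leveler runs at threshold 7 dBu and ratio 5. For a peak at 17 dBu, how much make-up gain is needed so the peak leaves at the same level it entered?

Without make-up, output = threshold + overshoot/5 = 7 + 2 = 9 dBu.
Gap to target: 8 dB.

8 dB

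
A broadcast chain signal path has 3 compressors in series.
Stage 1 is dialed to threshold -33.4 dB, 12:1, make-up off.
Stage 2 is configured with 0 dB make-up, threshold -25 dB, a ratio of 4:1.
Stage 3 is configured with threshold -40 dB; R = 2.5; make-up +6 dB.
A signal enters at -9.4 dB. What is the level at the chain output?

Stage 1: 24 dB above -33.4 dB, reduced 12:1 to 2 dB above → -31.4 dB.
Stage 2: -31.4 dB ≤ -25 dB, so stage 2 doesn't engage; output -31.4 dB.
Stage 3: -31.4 dB is 8.6 dB over -40 dB; at 2.5:1 that becomes 3.44 dB over, giving -36.56 dB; +6 dB make-up → -30.56 dB.

-30.56 dB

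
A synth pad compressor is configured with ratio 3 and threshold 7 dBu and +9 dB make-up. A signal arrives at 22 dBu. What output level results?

22 dBu sits 15 dB over threshold.
The 15 dB excess becomes 5 dB after 3:1 reduction.
So the level is 7 + 5 = 12 dBu; make-up adds 9 dB, giving 21 dBu.

21 dBu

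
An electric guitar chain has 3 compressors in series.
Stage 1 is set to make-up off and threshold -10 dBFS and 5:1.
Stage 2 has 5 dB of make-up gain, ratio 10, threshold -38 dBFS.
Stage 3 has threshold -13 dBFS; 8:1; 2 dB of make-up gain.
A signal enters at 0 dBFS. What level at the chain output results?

Stage 1: 0 dBFS is 10 dB over -10 dBFS; at 5:1 that becomes 2 dB over, giving -8 dBFS.
Stage 2: overshoot 30 dB → 30/10 = 3 dB → -35 dBFS; +5 dB make-up → -30 dBFS.
Stage 3: below threshold (-30 ≤ -13); passes unchanged; make-up brings it to -28 dBFS.

-28 dBFS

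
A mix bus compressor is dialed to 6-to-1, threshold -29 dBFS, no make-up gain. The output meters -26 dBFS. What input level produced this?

-11 dBFS

That's 3 dB above the -29 dBFS threshold.
Before 6:1 compression the overshoot was 3 × 6 = 18 dB, so input = -29 + 18 = -11 dBFS.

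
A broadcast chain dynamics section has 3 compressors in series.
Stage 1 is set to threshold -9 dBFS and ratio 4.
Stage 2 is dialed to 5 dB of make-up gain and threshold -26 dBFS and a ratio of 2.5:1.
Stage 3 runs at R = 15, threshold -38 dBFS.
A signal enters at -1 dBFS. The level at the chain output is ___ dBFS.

Stage 1: overshoot 8 dB → 8/4 = 2 dB → -7 dBFS.
Stage 2: -7 dBFS is 19 dB over -26 dBFS; at 2.5:1 that becomes 7.6 dB over, giving -18.4 dBFS; +5 dB make-up → -13.4 dBFS.
Stage 3: overshoot 24.6 dB → 24.6/15 = 1.64 dB → -36.36 dBFS.

-36.36 dBFS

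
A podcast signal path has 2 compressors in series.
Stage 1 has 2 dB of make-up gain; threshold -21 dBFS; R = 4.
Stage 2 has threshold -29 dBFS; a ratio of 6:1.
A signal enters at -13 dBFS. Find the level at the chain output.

Stage 1: -13 dBFS is 8 dB over -21 dBFS; at 4:1 that becomes 2 dB over, giving -19 dBFS; +2 dB make-up → -17 dBFS.
Stage 2: -17 dBFS is 12 dB over -29 dBFS; at 6:1 that becomes 2 dB over, giving -27 dBFS.

-27 dBFS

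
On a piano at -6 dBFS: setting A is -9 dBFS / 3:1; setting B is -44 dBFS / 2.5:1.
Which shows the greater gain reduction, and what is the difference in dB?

A: overshoot 3 dB → output overshoot 1 dB → GR 2 dB.
B: overshoot 38 dB → output overshoot 15.2 dB → GR 22.8 dB.
Difference: 20.8 dB in favour of B.

B, by 20.8 dB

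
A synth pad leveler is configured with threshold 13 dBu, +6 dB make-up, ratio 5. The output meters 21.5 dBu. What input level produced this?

25.5 dBu

Remove make-up: 21.5 − 6 = 15.5 dBu.
Post-compression overshoot = 15.5 − 13 = 2.5 dB.
Before 5:1 compression the overshoot was 2.5 × 5 = 12.5 dB, so input = 13 + 12.5 = 25.5 dBu.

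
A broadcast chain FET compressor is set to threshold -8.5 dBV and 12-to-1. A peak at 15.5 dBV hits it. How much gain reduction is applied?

22 dB

15.5 dBV exceeds the threshold by 24 dB.
After 12:1 compression the overshoot becomes 24/12 = 2 dB.
Gain reduction = 24 − 2 = 22 dB.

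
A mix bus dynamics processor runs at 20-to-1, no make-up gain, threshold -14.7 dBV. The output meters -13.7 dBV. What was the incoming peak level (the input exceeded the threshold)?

5.3 dBV

Post-compression overshoot = -13.7 − (-14.7) = 1 dB.
Before 20:1 compression the overshoot was 1 × 20 = 20 dB, so input = -14.7 + 20 = 5.3 dBV.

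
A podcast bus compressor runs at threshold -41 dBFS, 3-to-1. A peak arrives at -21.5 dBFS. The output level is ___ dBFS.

The input is 19.5 dB above the -41 dBFS threshold.
At 3:1 the overshoot is divided by 3, leaving 6.5 dB above threshold.
So the level is -41 + 6.5 = -34.5 dBFS.

-34.5 dBFS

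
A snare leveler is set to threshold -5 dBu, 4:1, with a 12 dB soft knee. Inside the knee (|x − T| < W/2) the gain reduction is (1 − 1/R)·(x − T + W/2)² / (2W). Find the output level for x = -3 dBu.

x − T + W/2 = -3 − (-5) + 6 = 8.
GR = (1 − 1/4) × 8² / 24 = 0.75 × 64 / 24 = 2 dB.
Output = -3 − 2 = -5 dBu.

-5 dBu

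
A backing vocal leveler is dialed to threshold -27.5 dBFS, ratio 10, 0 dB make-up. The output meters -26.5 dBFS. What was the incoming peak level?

Post-compression overshoot = -26.5 − (-27.5) = 1 dB.
Before 10:1 compression the overshoot was 1 × 10 = 10 dB, so input = -27.5 + 10 = -17.5 dBFS.

-17.5 dBFS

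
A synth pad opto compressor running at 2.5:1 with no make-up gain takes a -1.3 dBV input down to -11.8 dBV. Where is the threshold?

Input is 17.5 dB above T (since output overshoot × R = input overshoot: (-11.8 − T)·2.5 = -1.3 − T gives T = -18.8 dBV).
Check: -18.8 + (-1.3 − (-18.8))/2.5 = -18.8 + 7 = -11.8 dBV. ✓

-18.8 dBV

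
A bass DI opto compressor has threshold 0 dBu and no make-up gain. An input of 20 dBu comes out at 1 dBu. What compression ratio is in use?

Input overshoot = 20 − 0 = 20 dB; output overshoot = 1 − 0 = 1 dB.
Ratio = 20 / 1 = 20.

20:1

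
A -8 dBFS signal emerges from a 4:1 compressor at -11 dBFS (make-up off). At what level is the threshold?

Let T be the threshold. Output overshoot = (input overshoot)/R, so -11 − T = (-8 − T)/4.
4·(-11 − T) = -8 − T → 3·T = -44 − (-8) = -36.
T = -36/3 = -12 dBFS.

-12 dBFS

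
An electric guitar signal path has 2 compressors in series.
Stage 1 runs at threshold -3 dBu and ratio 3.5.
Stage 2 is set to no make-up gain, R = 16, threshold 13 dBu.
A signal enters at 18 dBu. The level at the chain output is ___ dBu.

3 dBu

Stage 1: 21 dB above -3 dBu, reduced 3.5:1 to 6 dB above → 3 dBu.
Stage 2: 3 dBu ≤ 13 dBu, so stage 2 doesn't engage; output 3 dBu.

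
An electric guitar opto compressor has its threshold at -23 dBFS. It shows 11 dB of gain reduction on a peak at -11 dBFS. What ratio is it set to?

Input overshoot = -11 − (-23) = 12 dB.
Output overshoot = 12 − 11 = 1 dB.
Ratio = input overshoot / output overshoot = 12 / 1 = 12.

12:1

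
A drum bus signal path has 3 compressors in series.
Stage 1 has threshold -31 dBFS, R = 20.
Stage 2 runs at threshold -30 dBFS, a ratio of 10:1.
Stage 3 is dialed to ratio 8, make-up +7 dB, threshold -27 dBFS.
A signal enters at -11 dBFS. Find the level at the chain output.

Stage 1: 20 dB above -31 dBFS, reduced 20:1 to 1 dB above → -30 dBFS.
Stage 2: -30 dBFS ≤ -30 dBFS, so stage 2 doesn't engage; output -30 dBFS.
Stage 3: below threshold (-30 ≤ -27); passes unchanged; make-up brings it to -23 dBFS.

-23 dBFS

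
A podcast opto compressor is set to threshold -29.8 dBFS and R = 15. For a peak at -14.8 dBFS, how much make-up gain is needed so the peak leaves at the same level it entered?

The peak compresses to -29.8 + 15/15 = -28.8 dBFS.
To reach -14.8 dBFS requires -14.8 − (-28.8) = 14 dB of make-up.

14 dB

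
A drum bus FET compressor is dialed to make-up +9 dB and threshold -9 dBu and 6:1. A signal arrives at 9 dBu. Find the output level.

3 dBu

The input is 18 dB above the -9 dBu threshold.
The 18 dB excess becomes 3 dB after 6:1 reduction.
So the level is -9 + 3 = -6 dBu; make-up adds 9 dB, giving 3 dBu.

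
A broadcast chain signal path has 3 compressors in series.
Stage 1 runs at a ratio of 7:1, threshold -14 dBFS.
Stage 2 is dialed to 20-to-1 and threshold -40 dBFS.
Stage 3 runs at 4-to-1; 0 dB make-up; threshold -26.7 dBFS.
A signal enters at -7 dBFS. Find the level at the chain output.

-38.65 dBFS

Stage 1: overshoot 7 dB → 7/7 = 1 dB → -13 dBFS.
Stage 2: 27 dB above -40 dBFS, reduced 20:1 to 1.35 dB above → -38.65 dBFS.
Stage 3: -38.65 dBFS ≤ -26.7 dBFS, so stage 3 doesn't engage; output -38.65 dBFS.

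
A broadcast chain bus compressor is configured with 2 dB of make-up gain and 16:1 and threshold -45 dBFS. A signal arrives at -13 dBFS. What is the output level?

Overshoot: -13 − (-45) = 32 dB.
16:1 compression reduces that to 32/16 = 2 dB over.
That puts the output at -43 dBFS; make-up adds 2 dB, giving -41 dBFS.

-41 dBFS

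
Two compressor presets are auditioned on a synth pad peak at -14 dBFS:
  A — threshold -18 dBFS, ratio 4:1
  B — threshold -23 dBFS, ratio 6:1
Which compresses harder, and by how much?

A: 4 dB over, compressed to 1 dB over, so 3 dB of GR.
B: 9 dB over, compressed to 1.5 dB over, so 7.5 dB of GR.
B applies 4.5 dB more gain reduction.

B, by 4.5 dB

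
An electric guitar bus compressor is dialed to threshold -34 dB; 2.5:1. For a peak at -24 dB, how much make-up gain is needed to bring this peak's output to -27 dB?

Overshoot 10 dB → 10/2.5 = 4 dB after compression, so the compressed level is -34 + 4 = -30 dB.
Make-up = target − compressed = -27 − (-30) = 3 dB.

3 dB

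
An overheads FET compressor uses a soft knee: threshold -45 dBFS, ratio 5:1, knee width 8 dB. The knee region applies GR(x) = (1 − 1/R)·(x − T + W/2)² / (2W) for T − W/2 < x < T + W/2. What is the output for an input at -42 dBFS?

x − T + W/2 = -42 − (-45) + 4 = 7.
GR = (1 − 1/5) × 7² / 16 = 0.8 × 49 / 16 = 2.45 dB.
Output = -42 − 2.45 = -44.45 dBFS.

-44.45 dBFS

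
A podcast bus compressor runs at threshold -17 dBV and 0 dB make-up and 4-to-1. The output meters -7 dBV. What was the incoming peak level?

23 dBV

That's 10 dB above the -17 dBV threshold.
Undo the ratio: input overshoot = 10 × 4 = 40 dB, giving input = 23 dBV.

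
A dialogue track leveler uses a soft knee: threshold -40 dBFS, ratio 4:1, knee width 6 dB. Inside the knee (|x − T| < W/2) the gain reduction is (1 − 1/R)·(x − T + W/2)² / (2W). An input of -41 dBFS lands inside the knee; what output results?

x − T + W/2 = -41 − (-40) + 3 = 2.
GR = (1 − 1/4) × 2² / 12 = 0.75 × 4 / 12 = 0.25 dB.
Output = -41 − 0.25 = -41.25 dBFS.

-41.25 dBFS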